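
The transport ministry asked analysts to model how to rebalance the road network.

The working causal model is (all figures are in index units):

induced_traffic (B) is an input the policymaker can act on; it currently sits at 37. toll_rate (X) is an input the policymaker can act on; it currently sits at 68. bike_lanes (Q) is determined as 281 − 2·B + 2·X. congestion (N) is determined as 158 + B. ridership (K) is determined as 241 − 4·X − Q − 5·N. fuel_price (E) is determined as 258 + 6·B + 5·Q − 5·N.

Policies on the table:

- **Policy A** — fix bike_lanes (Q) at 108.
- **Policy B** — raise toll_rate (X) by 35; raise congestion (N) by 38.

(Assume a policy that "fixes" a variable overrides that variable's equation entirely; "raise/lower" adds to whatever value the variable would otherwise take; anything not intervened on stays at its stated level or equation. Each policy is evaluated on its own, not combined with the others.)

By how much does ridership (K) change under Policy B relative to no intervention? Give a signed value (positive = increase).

Baseline:
  B = 37
  X = 68
  Q = 281 − 2·37 + 2·68 = 343
  N = 158 + 37 = 195
  K = 241 − 4·68 − 343 − 5·195 = -1349
Policy B (X + 35, N + 38):
  B = 37
  X = 68 + 35 = 103
  Q = 281 − 2·37 + 2·103 = 413
  N = 158 + 37 (+38 from intervention) = 233
  K = 241 − 4·103 − 413 − 5·233 = -1749
Change in K: -1749 − (-1349) = -400

-400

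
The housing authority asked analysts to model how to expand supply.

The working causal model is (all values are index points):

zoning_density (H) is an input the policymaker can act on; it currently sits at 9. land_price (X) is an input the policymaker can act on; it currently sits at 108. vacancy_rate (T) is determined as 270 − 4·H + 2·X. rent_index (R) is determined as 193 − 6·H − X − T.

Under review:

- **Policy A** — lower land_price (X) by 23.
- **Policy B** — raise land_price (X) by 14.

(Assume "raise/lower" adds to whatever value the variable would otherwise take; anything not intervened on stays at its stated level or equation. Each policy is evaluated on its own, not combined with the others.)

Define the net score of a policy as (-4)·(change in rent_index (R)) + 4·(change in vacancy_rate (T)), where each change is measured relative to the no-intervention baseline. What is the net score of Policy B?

Baseline:
  H = 9
  X = 108
  T = 270 − 4·9 + 2·108 = 450
  R = 193 − 6·9 − 108 − 450 = -419
Policy B (X + 14):
  H = 9
  X = 108 + 14 = 122
  T = 270 − 4·9 + 2·122 = 478
  R = 193 − 6·9 − 122 − 478 = -461
ΔR = -461 − (-419) = -42; ΔT = 478 − 450 = 28
Score = (-4)·(-42) + 4·28 = 280

280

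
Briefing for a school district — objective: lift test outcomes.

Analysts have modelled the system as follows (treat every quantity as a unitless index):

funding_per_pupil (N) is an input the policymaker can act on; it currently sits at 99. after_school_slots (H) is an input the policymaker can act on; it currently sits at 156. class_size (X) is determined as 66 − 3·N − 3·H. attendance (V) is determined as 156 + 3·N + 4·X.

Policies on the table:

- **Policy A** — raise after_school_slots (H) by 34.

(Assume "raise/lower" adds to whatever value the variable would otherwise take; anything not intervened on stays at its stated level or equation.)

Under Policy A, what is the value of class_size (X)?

-801

Policy A (H + 34):
  N = 99
  H = 156 + 34 = 190
  X = 66 − 3·99 − 3·190 = -801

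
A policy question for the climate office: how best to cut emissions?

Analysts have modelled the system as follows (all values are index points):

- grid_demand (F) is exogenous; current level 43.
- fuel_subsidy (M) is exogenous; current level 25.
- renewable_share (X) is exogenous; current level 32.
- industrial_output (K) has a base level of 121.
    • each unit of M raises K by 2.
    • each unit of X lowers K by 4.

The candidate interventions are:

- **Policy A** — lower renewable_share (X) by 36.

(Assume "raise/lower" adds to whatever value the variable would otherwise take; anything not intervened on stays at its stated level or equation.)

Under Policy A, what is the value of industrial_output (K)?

187

Policy A (X − 36):
  M = 25
  X = 32 − 36 = -4
  K = 121 + 2·25 − 4·(-4) = 187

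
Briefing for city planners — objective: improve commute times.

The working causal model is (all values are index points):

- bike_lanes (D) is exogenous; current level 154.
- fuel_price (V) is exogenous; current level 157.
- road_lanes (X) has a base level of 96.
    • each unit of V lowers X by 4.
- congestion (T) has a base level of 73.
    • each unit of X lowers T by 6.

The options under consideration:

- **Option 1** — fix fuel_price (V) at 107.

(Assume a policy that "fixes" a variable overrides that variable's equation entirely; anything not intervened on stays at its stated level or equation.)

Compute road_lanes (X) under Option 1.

Option 1 (V := 107):
  V = 107
  X = 96 − 4·107 = -332

-332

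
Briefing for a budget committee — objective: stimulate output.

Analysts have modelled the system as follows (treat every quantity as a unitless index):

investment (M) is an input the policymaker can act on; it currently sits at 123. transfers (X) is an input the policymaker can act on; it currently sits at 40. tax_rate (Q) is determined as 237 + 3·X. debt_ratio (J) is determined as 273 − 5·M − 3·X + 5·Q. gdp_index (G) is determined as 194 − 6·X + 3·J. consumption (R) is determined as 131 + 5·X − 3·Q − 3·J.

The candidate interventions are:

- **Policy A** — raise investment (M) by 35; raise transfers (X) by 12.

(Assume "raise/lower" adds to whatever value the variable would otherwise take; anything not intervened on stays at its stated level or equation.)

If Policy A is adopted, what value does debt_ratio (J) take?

Policy A (M + 35, X + 12):
  M = 123 + 35 = 158
  X = 40 + 12 = 52
  Q = 237 + 3·52 = 393
  J = 273 − 5·158 − 3·52 + 5·393 = 1292

1292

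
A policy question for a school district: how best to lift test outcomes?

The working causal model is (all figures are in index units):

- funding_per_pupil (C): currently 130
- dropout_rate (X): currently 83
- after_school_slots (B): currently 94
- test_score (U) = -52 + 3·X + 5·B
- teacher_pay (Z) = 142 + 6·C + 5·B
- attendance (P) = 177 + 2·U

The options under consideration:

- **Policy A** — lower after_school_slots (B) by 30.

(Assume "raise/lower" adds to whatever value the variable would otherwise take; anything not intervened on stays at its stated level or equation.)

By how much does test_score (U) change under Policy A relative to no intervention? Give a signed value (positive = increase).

Baseline:
  X = 83
  B = 94
  U = -52 + 3·83 + 5·94 = 667
Policy A (B − 30):
  X = 83
  B = 94 − 30 = 64
  U = -52 + 3·83 + 5·64 = 517
Change in U: 517 − 667 = -150

-150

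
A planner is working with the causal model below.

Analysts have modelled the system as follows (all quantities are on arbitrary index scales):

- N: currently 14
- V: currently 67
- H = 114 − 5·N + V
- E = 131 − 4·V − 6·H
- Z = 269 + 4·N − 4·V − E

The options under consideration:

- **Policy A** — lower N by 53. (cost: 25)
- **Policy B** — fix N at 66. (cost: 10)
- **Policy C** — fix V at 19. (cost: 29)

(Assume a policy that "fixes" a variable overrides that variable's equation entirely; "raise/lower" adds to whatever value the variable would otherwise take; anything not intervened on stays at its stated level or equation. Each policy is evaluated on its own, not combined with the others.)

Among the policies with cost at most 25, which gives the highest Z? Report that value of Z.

2238

Policy A (N − 53):
  N = 14 − 53 = -39
  V = 67
  H = 114 − 5·(-39) + 67 = 376
  E = 131 − 4·67 − 6·376 = -2393
  Z = 269 + 4·(-39) − 4·67 − (-2393) = 2238
Policy B (N := 66):
  N = 66
  V = 67
  H = 114 − 5·66 + 67 = -149
  E = 131 − 4·67 − 6·(-149) = 757
  Z = 269 + 4·66 − 4·67 − 757 = -492
Comparing — Policy A: Z=2238, Policy B: Z=-492. Highest is 2238 (Policy A).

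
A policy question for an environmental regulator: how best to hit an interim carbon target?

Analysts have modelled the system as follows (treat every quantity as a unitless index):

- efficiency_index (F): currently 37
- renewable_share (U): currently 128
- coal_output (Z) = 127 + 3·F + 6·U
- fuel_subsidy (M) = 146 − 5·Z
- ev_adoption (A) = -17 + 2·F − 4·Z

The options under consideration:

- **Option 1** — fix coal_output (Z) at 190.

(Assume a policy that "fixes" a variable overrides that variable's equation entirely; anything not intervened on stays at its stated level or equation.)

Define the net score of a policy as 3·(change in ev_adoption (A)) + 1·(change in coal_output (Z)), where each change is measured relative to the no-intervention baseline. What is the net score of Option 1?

8976

Baseline:
  F = 37
  U = 128
  Z = 127 + 3·37 + 6·128 = 1006
  A = -17 + 2·37 − 4·1006 = -3967
Option 1 (Z := 190):
  F = 37
  U = 128
  Z = 190
  A = -17 + 2·37 − 4·190 = -703
ΔA = -703 − (-3967) = 3264; ΔZ = 190 − 1006 = -816
Score = 3·3264 + 1·(-816) = 8976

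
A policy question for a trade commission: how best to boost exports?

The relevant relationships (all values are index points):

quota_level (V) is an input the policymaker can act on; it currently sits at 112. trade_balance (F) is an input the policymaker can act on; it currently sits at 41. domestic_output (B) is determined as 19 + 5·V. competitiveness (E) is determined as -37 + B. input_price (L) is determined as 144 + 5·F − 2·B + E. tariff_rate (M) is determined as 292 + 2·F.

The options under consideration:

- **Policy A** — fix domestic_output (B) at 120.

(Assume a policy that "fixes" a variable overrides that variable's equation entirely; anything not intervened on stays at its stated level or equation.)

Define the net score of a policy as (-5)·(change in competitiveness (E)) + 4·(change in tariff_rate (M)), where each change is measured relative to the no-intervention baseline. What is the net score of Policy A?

Baseline:
  V = 112
  F = 41
  B = 19 + 5·112 = 579
  E = -37 + 579 = 542
  M = 292 + 2·41 = 374
Policy A (B := 120):
  V = 112
  F = 41
  B = 120
  E = -37 + 120 = 83
  M = 292 + 2·41 = 374
ΔE = 83 − 542 = -459; ΔM = 374 − 374 = 0
Score = (-5)·(-459) + 4·0 = 2295

2295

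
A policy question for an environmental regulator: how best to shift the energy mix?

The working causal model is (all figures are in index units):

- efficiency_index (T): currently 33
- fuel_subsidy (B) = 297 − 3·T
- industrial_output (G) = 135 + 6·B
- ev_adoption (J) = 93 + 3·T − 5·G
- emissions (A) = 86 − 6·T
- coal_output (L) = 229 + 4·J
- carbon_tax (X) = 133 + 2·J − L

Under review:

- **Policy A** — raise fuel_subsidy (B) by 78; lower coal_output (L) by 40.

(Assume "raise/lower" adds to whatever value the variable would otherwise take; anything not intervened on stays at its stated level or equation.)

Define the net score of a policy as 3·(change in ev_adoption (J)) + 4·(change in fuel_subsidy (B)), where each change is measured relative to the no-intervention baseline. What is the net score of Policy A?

-6708

Baseline:
  T = 33
  B = 297 − 3·33 = 198
  G = 135 + 6·198 = 1323
  J = 93 + 3·33 − 5·1323 = -6423
Policy A (B + 78, L − 40):
  T = 33
  B = 297 − 3·33 (+78 from intervention) = 276
  G = 135 + 6·276 = 1791
  J = 93 + 3·33 − 5·1791 = -8763
ΔJ = -8763 − (-6423) = -2340; ΔB = 276 − 198 = 78
Score = 3·(-2340) + 4·78 = -6708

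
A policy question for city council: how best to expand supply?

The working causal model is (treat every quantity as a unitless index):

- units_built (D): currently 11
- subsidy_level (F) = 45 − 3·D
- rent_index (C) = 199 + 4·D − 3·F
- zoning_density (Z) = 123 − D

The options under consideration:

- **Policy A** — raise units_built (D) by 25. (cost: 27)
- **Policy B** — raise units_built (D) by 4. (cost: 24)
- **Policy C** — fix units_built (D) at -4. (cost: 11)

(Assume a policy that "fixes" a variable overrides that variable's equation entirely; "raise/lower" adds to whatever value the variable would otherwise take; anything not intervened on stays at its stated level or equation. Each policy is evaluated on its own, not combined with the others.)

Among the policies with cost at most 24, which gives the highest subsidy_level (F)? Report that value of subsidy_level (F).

Policy B (D + 4):
  D = 11 + 4 = 15
  F = 45 − 3·15 = 0
Policy C (D := -4):
  D = -4
  F = 45 − 3·(-4) = 57
Comparing — Policy B: F=0, Policy C: F=57. Highest is 57 (Policy C).

57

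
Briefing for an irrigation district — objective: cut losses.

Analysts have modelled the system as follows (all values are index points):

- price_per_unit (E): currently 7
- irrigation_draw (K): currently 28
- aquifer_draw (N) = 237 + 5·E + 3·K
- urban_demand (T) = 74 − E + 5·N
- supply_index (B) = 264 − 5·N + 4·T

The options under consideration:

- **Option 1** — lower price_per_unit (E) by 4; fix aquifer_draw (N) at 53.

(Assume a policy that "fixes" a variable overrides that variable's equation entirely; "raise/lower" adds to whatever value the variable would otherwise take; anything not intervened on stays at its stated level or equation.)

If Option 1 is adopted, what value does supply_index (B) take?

1343

Option 1 (E − 4, N := 53):
  E = 7 − 4 = 3
  K = 28
  N = 53
  T = 74 − 3 + 5·53 = 336
  B = 264 − 5·53 + 4·336 = 1343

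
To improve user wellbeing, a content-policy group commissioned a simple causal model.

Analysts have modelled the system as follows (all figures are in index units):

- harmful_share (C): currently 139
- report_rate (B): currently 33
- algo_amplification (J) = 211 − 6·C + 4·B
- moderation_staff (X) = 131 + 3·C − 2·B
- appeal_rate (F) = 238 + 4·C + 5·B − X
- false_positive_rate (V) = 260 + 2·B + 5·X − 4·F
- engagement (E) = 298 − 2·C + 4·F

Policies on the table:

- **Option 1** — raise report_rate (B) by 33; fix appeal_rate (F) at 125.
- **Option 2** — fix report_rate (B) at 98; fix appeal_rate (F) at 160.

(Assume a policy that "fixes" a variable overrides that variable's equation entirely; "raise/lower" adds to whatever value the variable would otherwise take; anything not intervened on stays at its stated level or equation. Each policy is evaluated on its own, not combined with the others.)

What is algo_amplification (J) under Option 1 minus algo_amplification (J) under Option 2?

Option 1 (B + 33, F := 125):
  C = 139
  B = 33 + 33 = 66
  J = 211 − 6·139 + 4·66 = -359
Option 2 (B := 98, F := 160):
  C = 139
  B = 98
  J = 211 − 6·139 + 4·98 = -231
J: -359 − (-231) = -128

-128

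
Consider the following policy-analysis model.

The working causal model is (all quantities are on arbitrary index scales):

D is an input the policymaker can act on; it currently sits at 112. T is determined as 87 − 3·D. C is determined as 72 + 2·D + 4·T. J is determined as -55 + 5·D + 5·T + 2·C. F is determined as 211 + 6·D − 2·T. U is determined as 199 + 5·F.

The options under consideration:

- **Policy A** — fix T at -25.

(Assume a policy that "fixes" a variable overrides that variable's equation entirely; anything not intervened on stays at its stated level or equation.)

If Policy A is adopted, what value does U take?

Policy A (T := -25):
  D = 112
  T = -25
  F = 211 + 6·112 − 2·(-25) = 933
  U = 199 + 5·933 = 4864

4864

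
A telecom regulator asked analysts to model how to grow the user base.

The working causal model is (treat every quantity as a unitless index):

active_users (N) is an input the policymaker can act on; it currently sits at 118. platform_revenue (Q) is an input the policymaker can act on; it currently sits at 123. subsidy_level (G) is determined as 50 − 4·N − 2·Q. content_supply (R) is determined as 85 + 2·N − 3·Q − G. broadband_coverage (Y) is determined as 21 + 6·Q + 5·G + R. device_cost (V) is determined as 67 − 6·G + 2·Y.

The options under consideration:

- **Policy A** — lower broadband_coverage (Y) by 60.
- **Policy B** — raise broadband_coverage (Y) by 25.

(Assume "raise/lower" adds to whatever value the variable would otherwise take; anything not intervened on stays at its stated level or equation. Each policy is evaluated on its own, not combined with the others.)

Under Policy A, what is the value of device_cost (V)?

33

Policy A (Y − 60):
  N = 118
  Q = 123
  G = 50 − 4·118 − 2·123 = -668
  R = 85 + 2·118 − 3·123 − (-668) = 620
  Y = 21 + 6·123 + 5·(-668) + 620 (−60 from intervention) = -2021
  V = 67 − 6·(-668) + 2·(-2021) = 33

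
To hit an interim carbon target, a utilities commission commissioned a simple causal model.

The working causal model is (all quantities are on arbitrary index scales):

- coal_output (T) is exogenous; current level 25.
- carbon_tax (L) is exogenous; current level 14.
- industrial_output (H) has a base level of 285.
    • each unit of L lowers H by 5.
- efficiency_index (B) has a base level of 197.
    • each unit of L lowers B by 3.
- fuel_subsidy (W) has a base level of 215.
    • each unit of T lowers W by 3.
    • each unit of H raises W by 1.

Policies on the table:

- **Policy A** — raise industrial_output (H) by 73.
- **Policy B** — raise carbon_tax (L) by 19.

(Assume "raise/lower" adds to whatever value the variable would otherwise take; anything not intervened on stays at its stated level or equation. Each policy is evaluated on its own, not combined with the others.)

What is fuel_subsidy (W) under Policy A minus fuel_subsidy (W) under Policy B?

Policy A (H + 73):
  T = 25
  L = 14
  H = 285 − 5·14 (+73 from intervention) = 288
  W = 215 − 3·25 + 288 = 428
Policy B (L + 19):
  T = 25
  L = 14 + 19 = 33
  H = 285 − 5·33 = 120
  W = 215 − 3·25 + 120 = 260
W: 428 − 260 = 168

168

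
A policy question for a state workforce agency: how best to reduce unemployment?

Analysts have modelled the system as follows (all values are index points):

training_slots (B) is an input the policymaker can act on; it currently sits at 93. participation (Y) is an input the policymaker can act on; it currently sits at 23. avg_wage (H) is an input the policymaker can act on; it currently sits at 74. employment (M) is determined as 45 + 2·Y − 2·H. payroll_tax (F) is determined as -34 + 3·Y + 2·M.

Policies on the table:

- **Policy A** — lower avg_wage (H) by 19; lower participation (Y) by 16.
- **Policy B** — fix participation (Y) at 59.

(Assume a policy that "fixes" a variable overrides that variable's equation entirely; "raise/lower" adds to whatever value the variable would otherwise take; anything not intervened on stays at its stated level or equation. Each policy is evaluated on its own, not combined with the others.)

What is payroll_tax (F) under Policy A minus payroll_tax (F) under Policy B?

-288

Policy A (H − 19, Y − 16):
  Y = 23 − 16 = 7
  H = 74 − 19 = 55
  M = 45 + 2·7 − 2·55 = -51
  F = -34 + 3·7 + 2·(-51) = -115
Policy B (Y := 59):
  Y = 59
  H = 74
  M = 45 + 2·59 − 2·74 = 15
  F = -34 + 3·59 + 2·15 = 173
F: -115 − 173 = -288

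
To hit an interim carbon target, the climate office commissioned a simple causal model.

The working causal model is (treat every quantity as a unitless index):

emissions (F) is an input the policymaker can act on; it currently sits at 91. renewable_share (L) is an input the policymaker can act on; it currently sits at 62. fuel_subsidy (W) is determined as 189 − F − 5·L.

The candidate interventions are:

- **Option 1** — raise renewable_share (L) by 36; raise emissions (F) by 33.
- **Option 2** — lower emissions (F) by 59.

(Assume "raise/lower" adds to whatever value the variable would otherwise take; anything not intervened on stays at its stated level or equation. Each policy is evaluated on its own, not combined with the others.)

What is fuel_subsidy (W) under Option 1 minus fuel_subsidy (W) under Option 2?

Option 1 (L + 36, F + 33):
  F = 91 + 33 = 124
  L = 62 + 36 = 98
  W = 189 − 124 − 5·98 = -425
Option 2 (F − 59):
  F = 91 − 59 = 32
  L = 62
  W = 189 − 32 − 5·62 = -153
W: -425 − (-153) = -272

-272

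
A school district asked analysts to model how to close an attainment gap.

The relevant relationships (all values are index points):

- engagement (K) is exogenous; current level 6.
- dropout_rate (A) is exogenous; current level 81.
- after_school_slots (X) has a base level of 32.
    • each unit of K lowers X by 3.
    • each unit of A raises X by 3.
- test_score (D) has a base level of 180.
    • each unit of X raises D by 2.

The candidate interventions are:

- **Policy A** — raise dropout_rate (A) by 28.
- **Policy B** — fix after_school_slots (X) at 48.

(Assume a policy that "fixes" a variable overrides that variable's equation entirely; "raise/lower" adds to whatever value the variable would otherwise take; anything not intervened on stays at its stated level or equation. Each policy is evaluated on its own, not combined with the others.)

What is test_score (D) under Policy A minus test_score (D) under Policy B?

Policy A (A + 28):
  K = 6
  A = 81 + 28 = 109
  X = 32 − 3·6 + 3·109 = 341
  D = 180 + 2·341 = 862
Policy B (X := 48):
  K = 6
  A = 81
  X = 48
  D = 180 + 2·48 = 276
D: 862 − 276 = 586

586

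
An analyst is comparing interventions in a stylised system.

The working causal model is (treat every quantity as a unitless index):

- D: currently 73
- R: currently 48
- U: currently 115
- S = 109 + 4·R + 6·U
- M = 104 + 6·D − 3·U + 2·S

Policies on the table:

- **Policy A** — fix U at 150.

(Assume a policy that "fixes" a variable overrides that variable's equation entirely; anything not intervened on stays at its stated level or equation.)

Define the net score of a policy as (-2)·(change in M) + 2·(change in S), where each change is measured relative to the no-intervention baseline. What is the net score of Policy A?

Baseline:
  D = 73
  R = 48
  U = 115
  S = 109 + 4·48 + 6·115 = 991
  M = 104 + 6·73 − 3·115 + 2·991 = 2179
Policy A (U := 150):
  D = 73
  R = 48
  U = 150
  S = 109 + 4·48 + 6·150 = 1201
  M = 104 + 6·73 − 3·150 + 2·1201 = 2494
ΔM = 2494 − 2179 = 315; ΔS = 1201 − 991 = 210
Score = (-2)·315 + 2·210 = -210

-210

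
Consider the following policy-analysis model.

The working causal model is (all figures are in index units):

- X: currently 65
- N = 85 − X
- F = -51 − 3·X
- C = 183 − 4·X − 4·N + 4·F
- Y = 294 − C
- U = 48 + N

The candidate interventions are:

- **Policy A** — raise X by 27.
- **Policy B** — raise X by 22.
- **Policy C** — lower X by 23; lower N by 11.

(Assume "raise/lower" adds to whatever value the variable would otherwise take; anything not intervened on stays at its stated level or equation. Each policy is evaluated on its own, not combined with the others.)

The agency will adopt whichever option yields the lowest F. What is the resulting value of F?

Policy A (X + 27):
  X = 65 + 27 = 92
  F = -51 − 3·92 = -327
Policy B (X + 22):
  X = 65 + 22 = 87
  F = -51 − 3·87 = -312
Policy C (X − 23, N − 11):
  X = 65 − 23 = 42
  F = -51 − 3·42 = -177
Comparing — Policy A: F=-327, Policy B: F=-312, Policy C: F=-177. Lowest is -327 (Policy A).

-327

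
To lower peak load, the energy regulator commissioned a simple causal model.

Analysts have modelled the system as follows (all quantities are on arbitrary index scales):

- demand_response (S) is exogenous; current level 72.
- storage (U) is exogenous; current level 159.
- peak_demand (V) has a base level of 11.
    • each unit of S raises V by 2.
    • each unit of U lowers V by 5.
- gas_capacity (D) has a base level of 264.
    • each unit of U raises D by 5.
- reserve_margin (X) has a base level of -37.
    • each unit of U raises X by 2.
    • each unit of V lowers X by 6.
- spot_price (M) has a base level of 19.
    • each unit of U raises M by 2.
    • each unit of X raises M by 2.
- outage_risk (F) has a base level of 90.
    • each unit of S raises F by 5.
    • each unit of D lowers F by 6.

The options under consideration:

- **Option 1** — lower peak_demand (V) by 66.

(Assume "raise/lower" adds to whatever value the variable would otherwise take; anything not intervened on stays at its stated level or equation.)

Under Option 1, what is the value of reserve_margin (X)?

4517

Option 1 (V − 66):
  S = 72
  U = 159
  V = 11 + 2·72 − 5·159 (−66 from intervention) = -706
  X = -37 + 2·159 − 6·(-706) = 4517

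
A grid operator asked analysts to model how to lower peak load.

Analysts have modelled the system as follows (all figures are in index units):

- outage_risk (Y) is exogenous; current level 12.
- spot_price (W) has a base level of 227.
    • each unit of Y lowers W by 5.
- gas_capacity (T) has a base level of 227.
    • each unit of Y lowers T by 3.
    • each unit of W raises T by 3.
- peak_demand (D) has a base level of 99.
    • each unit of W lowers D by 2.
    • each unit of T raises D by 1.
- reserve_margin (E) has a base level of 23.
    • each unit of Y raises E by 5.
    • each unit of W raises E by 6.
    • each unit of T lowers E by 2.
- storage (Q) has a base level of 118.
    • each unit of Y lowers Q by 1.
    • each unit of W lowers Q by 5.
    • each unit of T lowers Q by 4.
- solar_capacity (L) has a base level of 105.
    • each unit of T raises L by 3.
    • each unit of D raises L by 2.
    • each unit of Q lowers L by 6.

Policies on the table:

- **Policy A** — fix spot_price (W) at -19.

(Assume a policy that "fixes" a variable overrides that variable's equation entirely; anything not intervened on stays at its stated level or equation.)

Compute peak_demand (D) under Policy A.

Policy A (W := -19):
  Y = 12
  W = -19
  T = 227 − 3·12 + 3·(-19) = 134
  D = 99 − 2·(-19) + 134 = 271

271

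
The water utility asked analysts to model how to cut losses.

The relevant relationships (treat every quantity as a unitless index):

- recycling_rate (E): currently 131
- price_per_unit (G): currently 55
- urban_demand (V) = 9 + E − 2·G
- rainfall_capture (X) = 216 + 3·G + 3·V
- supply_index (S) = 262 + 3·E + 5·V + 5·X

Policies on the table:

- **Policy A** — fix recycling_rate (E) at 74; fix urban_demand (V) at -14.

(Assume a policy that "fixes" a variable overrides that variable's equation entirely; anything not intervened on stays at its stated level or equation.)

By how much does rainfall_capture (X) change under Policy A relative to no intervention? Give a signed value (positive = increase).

-132

Baseline:
  E = 131
  G = 55
  V = 9 + 131 − 2·55 = 30
  X = 216 + 3·55 + 3·30 = 471
Policy A (E := 74, V := -14):
  E = 74
  G = 55
  V = -14
  X = 216 + 3·55 + 3·(-14) = 339
Change in X: 339 − 471 = -132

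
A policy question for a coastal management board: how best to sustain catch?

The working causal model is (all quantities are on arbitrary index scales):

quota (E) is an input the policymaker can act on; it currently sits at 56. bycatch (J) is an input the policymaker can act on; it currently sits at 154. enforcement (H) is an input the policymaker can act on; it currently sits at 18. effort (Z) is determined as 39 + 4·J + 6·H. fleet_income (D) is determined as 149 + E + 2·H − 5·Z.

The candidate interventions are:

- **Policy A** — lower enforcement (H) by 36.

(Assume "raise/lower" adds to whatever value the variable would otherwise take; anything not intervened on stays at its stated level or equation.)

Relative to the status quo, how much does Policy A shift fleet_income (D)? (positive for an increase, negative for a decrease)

Baseline:
  E = 56
  J = 154
  H = 18
  Z = 39 + 4·154 + 6·18 = 763
  D = 149 + 56 + 2·18 − 5·763 = -3574
Policy A (H − 36):
  E = 56
  J = 154
  H = 18 − 36 = -18
  Z = 39 + 4·154 + 6·(-18) = 547
  D = 149 + 56 + 2·(-18) − 5·547 = -2566
Change in D: -2566 − (-3574) = 1008

1008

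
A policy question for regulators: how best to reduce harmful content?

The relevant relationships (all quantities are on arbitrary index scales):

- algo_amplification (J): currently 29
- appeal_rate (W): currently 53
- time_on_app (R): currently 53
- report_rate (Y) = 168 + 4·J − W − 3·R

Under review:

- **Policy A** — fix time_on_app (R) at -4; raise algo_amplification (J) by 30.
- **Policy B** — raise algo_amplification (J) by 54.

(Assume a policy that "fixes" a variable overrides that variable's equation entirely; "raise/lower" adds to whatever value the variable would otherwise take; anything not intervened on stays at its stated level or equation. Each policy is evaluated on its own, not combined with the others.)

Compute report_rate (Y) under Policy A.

363

Policy A (R := -4, J + 30):
  J = 29 + 30 = 59
  W = 53
  R = -4
  Y = 168 + 4·59 − 53 − 3·(-4) = 363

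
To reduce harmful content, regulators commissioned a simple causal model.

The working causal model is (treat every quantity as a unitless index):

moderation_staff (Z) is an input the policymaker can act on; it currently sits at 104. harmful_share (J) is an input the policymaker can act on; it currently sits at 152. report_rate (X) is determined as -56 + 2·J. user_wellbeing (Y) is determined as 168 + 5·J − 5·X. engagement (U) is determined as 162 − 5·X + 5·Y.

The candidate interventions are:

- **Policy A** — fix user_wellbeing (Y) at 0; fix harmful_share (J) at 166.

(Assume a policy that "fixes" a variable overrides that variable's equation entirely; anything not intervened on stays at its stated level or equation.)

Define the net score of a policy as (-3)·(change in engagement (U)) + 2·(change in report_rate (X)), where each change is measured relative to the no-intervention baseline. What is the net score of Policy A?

Baseline:
  J = 152
  X = -56 + 2·152 = 248
  Y = 168 + 5·152 − 5·248 = -312
  U = 162 − 5·248 + 5·(-312) = -2638
Policy A (Y := 0, J := 166):
  J = 166
  X = -56 + 2·166 = 276
  Y = 0
  U = 162 − 5·276 + 5·0 = -1218
ΔU = -1218 − (-2638) = 1420; ΔX = 276 − 248 = 28
Score = (-3)·1420 + 2·28 = -4204

-4204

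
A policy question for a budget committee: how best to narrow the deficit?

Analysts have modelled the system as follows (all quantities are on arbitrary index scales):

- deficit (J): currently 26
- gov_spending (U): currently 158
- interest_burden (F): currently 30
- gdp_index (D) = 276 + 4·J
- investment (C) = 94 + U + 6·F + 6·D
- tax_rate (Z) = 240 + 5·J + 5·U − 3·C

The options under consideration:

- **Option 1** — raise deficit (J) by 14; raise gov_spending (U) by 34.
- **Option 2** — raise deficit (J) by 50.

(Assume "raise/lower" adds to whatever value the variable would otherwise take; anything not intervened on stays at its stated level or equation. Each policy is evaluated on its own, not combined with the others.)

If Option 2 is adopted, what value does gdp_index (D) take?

Option 2 (J + 50):
  J = 26 + 50 = 76
  D = 276 + 4·76 = 580

580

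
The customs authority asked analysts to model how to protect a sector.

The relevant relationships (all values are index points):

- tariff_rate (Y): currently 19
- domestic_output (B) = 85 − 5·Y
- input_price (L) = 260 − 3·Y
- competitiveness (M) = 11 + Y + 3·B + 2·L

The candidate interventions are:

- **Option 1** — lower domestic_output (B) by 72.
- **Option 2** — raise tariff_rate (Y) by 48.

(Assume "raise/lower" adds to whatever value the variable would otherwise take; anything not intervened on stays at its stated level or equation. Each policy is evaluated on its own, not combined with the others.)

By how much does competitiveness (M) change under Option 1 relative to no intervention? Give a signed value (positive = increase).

Baseline:
  Y = 19
  B = 85 − 5·19 = -10
  L = 260 − 3·19 = 203
  M = 11 + 19 + 3·(-10) + 2·203 = 406
Option 1 (B − 72):
  Y = 19
  B = 85 − 5·19 (−72 from intervention) = -82
  L = 260 − 3·19 = 203
  M = 11 + 19 + 3·(-82) + 2·203 = 190
Change in M: 190 − 406 = -216

-216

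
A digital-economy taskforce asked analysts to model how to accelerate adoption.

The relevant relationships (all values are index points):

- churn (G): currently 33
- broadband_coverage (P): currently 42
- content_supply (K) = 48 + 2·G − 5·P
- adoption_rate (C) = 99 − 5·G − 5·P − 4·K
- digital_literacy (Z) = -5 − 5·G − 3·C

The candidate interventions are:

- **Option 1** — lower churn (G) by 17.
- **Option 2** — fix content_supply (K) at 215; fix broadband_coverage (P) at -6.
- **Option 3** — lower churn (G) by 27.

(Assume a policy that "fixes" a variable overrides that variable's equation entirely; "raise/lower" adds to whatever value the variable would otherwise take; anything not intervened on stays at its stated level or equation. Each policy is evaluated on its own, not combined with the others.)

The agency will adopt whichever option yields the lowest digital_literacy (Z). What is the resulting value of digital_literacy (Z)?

Option 1 (G − 17):
  G = 33 − 17 = 16
  P = 42
  K = 48 + 2·16 − 5·42 = -130
  C = 99 − 5·16 − 5·42 − 4·(-130) = 329
  Z = -5 − 5·16 − 3·329 = -1072
Option 2 (K := 215, P := -6):
  G = 33
  P = -6
  K = 215
  C = 99 − 5·33 − 5·(-6) − 4·215 = -896
  Z = -5 − 5·33 − 3·(-896) = 2518
Option 3 (G − 27):
  G = 33 − 27 = 6
  P = 42
  K = 48 + 2·6 − 5·42 = -150
  C = 99 − 5·6 − 5·42 − 4·(-150) = 459
  Z = -5 − 5·6 − 3·459 = -1412
Comparing — Option 1: Z=-1072, Option 2: Z=2518, Option 3: Z=-1412. Lowest is -1412 (Option 3).

-1412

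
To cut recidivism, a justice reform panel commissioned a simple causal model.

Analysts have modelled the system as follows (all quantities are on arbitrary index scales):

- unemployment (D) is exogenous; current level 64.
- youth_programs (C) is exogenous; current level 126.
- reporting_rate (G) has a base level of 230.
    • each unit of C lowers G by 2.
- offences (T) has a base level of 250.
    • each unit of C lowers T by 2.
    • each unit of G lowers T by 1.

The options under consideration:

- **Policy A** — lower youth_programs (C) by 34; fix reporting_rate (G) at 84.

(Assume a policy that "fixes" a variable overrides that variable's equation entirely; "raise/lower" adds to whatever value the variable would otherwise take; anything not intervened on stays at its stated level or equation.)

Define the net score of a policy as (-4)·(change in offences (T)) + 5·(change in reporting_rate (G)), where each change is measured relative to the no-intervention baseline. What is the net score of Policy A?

682

Baseline:
  C = 126
  G = 230 − 2·126 = -22
  T = 250 − 2·126 − (-22) = 20
Policy A (C − 34, G := 84):
  C = 126 − 34 = 92
  G = 84
  T = 250 − 2·92 − 84 = -18
ΔT = -18 − 20 = -38; ΔG = 84 − (-22) = 106
Score = (-4)·(-38) + 5·106 = 682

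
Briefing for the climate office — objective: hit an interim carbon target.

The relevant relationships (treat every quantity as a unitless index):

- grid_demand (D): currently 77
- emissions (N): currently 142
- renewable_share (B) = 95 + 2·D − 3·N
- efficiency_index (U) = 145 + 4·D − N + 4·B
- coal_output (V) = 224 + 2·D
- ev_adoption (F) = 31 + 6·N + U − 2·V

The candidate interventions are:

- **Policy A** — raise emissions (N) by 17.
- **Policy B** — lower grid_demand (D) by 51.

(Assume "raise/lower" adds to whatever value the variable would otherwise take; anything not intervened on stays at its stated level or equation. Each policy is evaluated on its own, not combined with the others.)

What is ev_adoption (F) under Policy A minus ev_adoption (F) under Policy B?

Policy A (N + 17):
  D = 77
  N = 142 + 17 = 159
  B = 95 + 2·77 − 3·159 = -228
  U = 145 + 4·77 − 159 + 4·(-228) = -618
  V = 224 + 2·77 = 378
  F = 31 + 6·159 + (-618) − 2·378 = -389
Policy B (D − 51):
  D = 77 − 51 = 26
  N = 142
  B = 95 + 2·26 − 3·142 = -279
  U = 145 + 4·26 − 142 + 4·(-279) = -1009
  V = 224 + 2·26 = 276
  F = 31 + 6·142 + (-1009) − 2·276 = -678
F: -389 − (-678) = 289

289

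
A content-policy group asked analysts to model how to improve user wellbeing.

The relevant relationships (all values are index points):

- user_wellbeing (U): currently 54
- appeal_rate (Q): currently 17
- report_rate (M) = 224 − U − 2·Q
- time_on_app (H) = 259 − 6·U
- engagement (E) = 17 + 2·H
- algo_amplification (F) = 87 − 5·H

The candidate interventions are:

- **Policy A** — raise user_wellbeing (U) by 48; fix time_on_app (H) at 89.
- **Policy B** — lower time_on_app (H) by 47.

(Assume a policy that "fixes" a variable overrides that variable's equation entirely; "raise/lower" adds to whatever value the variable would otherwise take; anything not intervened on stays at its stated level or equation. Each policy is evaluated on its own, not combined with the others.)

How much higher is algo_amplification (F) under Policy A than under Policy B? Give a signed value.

-1005

Policy A (U + 48, H := 89):
  U = 54 + 48 = 102
  H = 89
  F = 87 − 5·89 = -358
Policy B (H − 47):
  U = 54
  H = 259 − 6·54 (−47 from intervention) = -112
  F = 87 − 5·(-112) = 647
F: -358 − 647 = -1005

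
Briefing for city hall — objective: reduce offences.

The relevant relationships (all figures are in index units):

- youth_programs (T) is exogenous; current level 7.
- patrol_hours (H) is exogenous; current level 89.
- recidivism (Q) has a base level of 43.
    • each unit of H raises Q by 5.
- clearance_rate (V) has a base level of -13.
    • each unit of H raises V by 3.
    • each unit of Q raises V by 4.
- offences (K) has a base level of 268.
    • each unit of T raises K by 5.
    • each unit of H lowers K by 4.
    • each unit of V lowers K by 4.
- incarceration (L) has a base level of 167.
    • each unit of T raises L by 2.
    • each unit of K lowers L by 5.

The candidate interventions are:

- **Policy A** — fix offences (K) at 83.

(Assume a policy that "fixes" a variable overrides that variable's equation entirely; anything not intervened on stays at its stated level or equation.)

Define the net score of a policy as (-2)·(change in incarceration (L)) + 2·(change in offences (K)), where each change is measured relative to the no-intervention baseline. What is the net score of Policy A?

Baseline:
  T = 7
  H = 89
  Q = 43 + 5·89 = 488
  V = -13 + 3·89 + 4·488 = 2206
  K = 268 + 5·7 − 4·89 − 4·2206 = -8877
  L = 167 + 2·7 − 5·(-8877) = 44566
Policy A (K := 83):
  T = 7
  H = 89
  Q = 43 + 5·89 = 488
  V = -13 + 3·89 + 4·488 = 2206
  K = 83
  L = 167 + 2·7 − 5·83 = -234
ΔL = -234 − 44566 = -44800; ΔK = 83 − (-8877) = 8960
Score = (-2)·(-44800) + 2·8960 = 107520

107520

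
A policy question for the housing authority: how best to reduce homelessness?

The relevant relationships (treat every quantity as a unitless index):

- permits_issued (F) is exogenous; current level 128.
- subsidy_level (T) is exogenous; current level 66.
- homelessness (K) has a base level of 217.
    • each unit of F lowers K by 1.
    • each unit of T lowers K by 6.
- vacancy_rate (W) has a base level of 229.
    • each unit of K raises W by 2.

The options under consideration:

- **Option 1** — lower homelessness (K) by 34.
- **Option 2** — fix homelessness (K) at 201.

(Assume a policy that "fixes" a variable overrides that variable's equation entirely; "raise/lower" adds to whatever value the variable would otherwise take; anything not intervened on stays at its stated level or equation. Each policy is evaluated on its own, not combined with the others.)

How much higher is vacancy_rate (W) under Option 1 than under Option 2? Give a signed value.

-1084

Option 1 (K − 34):
  F = 128
  T = 66
  K = 217 − 128 − 6·66 (−34 from intervention) = -341
  W = 229 + 2·(-341) = -453
Option 2 (K := 201):
  F = 128
  T = 66
  K = 201
  W = 229 + 2·201 = 631
W: -453 − 631 = -1084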